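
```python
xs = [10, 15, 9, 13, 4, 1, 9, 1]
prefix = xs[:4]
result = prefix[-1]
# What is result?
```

xs has length 8. The slice xs[:4] selects indices [0, 1, 2, 3] (0->10, 1->15, 2->9, 3->13), giving [10, 15, 9, 13]. So prefix = [10, 15, 9, 13]. Then prefix[-1] = 13.

13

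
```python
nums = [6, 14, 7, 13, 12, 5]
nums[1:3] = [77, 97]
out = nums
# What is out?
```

nums starts as [6, 14, 7, 13, 12, 5] (length 6). The slice nums[1:3] covers indices [1, 2] with values [14, 7]. Replacing that slice with [77, 97] (same length) produces [6, 77, 97, 13, 12, 5].

[6, 77, 97, 13, 12, 5]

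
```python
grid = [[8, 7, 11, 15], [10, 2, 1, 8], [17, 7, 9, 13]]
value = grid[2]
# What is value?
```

grid has 3 rows. Row 2 is [17, 7, 9, 13].

[17, 7, 9, 13]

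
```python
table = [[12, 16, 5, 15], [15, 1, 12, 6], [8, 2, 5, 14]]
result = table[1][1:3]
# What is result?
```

table[1] = [15, 1, 12, 6]. table[1] has length 4. The slice table[1][1:3] selects indices [1, 2] (1->1, 2->12), giving [1, 12].

[1, 12]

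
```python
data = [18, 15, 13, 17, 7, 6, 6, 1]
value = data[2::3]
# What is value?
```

data has length 8. The slice data[2::3] selects indices [2, 5] (2->13, 5->6), giving [13, 6].

[13, 6]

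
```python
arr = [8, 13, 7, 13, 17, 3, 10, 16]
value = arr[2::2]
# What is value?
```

arr has length 8. The slice arr[2::2] selects indices [2, 4, 6] (2->7, 4->17, 6->10), giving [7, 17, 10].

[7, 17, 10]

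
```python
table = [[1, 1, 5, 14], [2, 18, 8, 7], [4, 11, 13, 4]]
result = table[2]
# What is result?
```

table has 3 rows. Row 2 is [4, 11, 13, 4].

[4, 11, 13, 4]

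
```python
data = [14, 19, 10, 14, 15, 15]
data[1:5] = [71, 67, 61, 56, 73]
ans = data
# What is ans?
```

data starts as [14, 19, 10, 14, 15, 15] (length 6). The slice data[1:5] covers indices [1, 2, 3, 4] with values [19, 10, 14, 15]. Replacing that slice with [71, 67, 61, 56, 73] (different length) produces [14, 71, 67, 61, 56, 73, 15].

[14, 71, 67, 61, 56, 73, 15]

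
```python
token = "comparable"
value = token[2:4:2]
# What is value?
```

token has length 10. The slice token[2:4:2] selects indices [2] (2->'m'), giving 'm'.

'm'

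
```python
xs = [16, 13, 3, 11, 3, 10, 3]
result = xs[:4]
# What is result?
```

xs has length 7. The slice xs[:4] selects indices [0, 1, 2, 3] (0->16, 1->13, 2->3, 3->11), giving [16, 13, 3, 11].

[16, 13, 3, 11]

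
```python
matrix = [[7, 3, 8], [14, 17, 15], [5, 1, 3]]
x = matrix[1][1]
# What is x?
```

matrix[1] = [14, 17, 15]. Taking column 1 of that row yields 17.

17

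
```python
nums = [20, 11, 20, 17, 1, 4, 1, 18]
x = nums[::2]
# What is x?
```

nums has length 8. The slice nums[::2] selects indices [0, 2, 4, 6] (0->20, 2->20, 4->1, 6->1), giving [20, 20, 1, 1].

[20, 20, 1, 1]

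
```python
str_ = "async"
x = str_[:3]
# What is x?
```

str_ has length 5. The slice str_[:3] selects indices [0, 1, 2] (0->'a', 1->'s', 2->'y'), giving 'asy'.

'asy'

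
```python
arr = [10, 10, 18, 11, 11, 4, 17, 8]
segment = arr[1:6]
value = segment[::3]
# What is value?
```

arr has length 8. The slice arr[1:6] selects indices [1, 2, 3, 4, 5] (1->10, 2->18, 3->11, 4->11, 5->4), giving [10, 18, 11, 11, 4]. So segment = [10, 18, 11, 11, 4]. segment has length 5. The slice segment[::3] selects indices [0, 3] (0->10, 3->11), giving [10, 11].

[10, 11]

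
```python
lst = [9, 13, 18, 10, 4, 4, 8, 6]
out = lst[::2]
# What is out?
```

lst has length 8. The slice lst[::2] selects indices [0, 2, 4, 6] (0->9, 2->18, 4->4, 6->8), giving [9, 18, 4, 8].

[9, 18, 4, 8]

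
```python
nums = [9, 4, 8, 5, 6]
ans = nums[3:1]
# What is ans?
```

nums has length 5. The slice nums[3:1] resolves to an empty index range, so the result is [].

[]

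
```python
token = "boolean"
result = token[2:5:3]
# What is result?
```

token has length 7. The slice token[2:5:3] selects indices [2] (2->'o'), giving 'o'.

'o'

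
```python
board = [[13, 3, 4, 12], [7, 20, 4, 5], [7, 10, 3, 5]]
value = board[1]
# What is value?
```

board has 3 rows. Row 1 is [7, 20, 4, 5].

[7, 20, 4, 5]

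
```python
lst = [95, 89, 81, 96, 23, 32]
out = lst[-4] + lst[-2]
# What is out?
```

lst has length 6. Negative index -4 maps to positive index 6 + (-4) = 2. lst[2] = 81.
lst has length 6. Negative index -2 maps to positive index 6 + (-2) = 4. lst[4] = 23.
Sum: 81 + 23 = 104.

104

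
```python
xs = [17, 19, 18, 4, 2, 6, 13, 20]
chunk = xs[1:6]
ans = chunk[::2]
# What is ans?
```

xs has length 8. The slice xs[1:6] selects indices [1, 2, 3, 4, 5] (1->19, 2->18, 3->4, 4->2, 5->6), giving [19, 18, 4, 2, 6]. So chunk = [19, 18, 4, 2, 6]. chunk has length 5. The slice chunk[::2] selects indices [0, 2, 4] (0->19, 2->4, 4->6), giving [19, 4, 6].

[19, 4, 6]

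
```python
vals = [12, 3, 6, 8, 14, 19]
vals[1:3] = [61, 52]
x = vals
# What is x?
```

vals starts as [12, 3, 6, 8, 14, 19] (length 6). The slice vals[1:3] covers indices [1, 2] with values [3, 6]. Replacing that slice with [61, 52] (same length) produces [12, 61, 52, 8, 14, 19].

[12, 61, 52, 8, 14, 19]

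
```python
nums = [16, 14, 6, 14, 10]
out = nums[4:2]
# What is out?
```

nums has length 5. The slice nums[4:2] resolves to an empty index range, so the result is [].

[]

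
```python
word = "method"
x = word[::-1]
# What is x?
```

word has length 6. The slice word[::-1] selects indices [5, 4, 3, 2, 1, 0] (5->'d', 4->'o', 3->'h', 2->'t', 1->'e', 0->'m'), giving 'dohtem'.

'dohtem'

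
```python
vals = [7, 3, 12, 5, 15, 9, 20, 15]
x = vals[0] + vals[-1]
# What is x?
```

vals has length 8. vals[0] = 7.
vals has length 8. Negative index -1 maps to positive index 8 + (-1) = 7. vals[7] = 15.
Sum: 7 + 15 = 22.

22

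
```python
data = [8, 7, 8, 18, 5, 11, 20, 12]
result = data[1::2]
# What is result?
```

data has length 8. The slice data[1::2] selects indices [1, 3, 5, 7] (1->7, 3->18, 5->11, 7->12), giving [7, 18, 11, 12].

[7, 18, 11, 12]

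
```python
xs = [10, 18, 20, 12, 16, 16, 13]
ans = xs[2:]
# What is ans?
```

xs has length 7. The slice xs[2:] selects indices [2, 3, 4, 5, 6] (2->20, 3->12, 4->16, 5->16, 6->13), giving [20, 12, 16, 16, 13].

[20, 12, 16, 16, 13]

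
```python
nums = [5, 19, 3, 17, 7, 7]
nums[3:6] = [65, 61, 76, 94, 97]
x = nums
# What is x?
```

nums starts as [5, 19, 3, 17, 7, 7] (length 6). The slice nums[3:6] covers indices [3, 4, 5] with values [17, 7, 7]. Replacing that slice with [65, 61, 76, 94, 97] (different length) produces [5, 19, 3, 65, 61, 76, 94, 97].

[5, 19, 3, 65, 61, 76, 94, 97]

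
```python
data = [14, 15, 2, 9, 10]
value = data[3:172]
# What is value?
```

data has length 5. The slice data[3:172] selects indices [3, 4] (3->9, 4->10), giving [9, 10].

[9, 10]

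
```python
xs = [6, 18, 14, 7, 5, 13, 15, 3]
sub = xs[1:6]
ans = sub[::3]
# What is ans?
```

xs has length 8. The slice xs[1:6] selects indices [1, 2, 3, 4, 5] (1->18, 2->14, 3->7, 4->5, 5->13), giving [18, 14, 7, 5, 13]. So sub = [18, 14, 7, 5, 13]. sub has length 5. The slice sub[::3] selects indices [0, 3] (0->18, 3->5), giving [18, 5].

[18, 5]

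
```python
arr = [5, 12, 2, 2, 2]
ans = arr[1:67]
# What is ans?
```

arr has length 5. The slice arr[1:67] selects indices [1, 2, 3, 4] (1->12, 2->2, 3->2, 4->2), giving [12, 2, 2, 2].

[12, 2, 2, 2]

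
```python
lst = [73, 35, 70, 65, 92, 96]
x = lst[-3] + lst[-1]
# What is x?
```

lst has length 6. Negative index -3 maps to positive index 6 + (-3) = 3. lst[3] = 65.
lst has length 6. Negative index -1 maps to positive index 6 + (-1) = 5. lst[5] = 96.
Sum: 65 + 96 = 161.

161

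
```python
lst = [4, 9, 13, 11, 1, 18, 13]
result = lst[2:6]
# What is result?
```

lst has length 7. The slice lst[2:6] selects indices [2, 3, 4, 5] (2->13, 3->11, 4->1, 5->18), giving [13, 11, 1, 18].

[13, 11, 1, 18]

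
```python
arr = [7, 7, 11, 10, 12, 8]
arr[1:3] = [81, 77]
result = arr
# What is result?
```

arr starts as [7, 7, 11, 10, 12, 8] (length 6). The slice arr[1:3] covers indices [1, 2] with values [7, 11]. Replacing that slice with [81, 77] (same length) produces [7, 81, 77, 10, 12, 8].

[7, 81, 77, 10, 12, 8]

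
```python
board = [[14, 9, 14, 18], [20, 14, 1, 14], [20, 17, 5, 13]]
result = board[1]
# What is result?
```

board has 3 rows. Row 1 is [20, 14, 1, 14].

[20, 14, 1, 14]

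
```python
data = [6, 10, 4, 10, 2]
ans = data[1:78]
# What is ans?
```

data has length 5. The slice data[1:78] selects indices [1, 2, 3, 4] (1->10, 2->4, 3->10, 4->2), giving [10, 4, 10, 2].

[10, 4, 10, 2]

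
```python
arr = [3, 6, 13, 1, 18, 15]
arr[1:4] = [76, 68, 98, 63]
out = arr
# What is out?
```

arr starts as [3, 6, 13, 1, 18, 15] (length 6). The slice arr[1:4] covers indices [1, 2, 3] with values [6, 13, 1]. Replacing that slice with [76, 68, 98, 63] (different length) produces [3, 76, 68, 98, 63, 18, 15].

[3, 76, 68, 98, 63, 18, 15]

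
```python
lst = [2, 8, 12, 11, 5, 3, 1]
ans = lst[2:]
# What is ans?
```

lst has length 7. The slice lst[2:] selects indices [2, 3, 4, 5, 6] (2->12, 3->11, 4->5, 5->3, 6->1), giving [12, 11, 5, 3, 1].

[12, 11, 5, 3, 1]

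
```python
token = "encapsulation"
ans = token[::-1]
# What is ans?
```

token has length 13. The slice token[::-1] selects indices [12, 11, 10, 9, 8, 7, 6, 5, 4, 3, 2, 1, 0] (12->'n', 11->'o', 10->'i', 9->'t', 8->'a', 7->'l', 6->'u', 5->'s', 4->'p', 3->'a', 2->'c', 1->'n', 0->'e'), giving 'noitaluspacne'.

'noitaluspacne'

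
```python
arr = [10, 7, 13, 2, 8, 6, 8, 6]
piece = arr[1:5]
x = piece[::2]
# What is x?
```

arr has length 8. The slice arr[1:5] selects indices [1, 2, 3, 4] (1->7, 2->13, 3->2, 4->8), giving [7, 13, 2, 8]. So piece = [7, 13, 2, 8]. piece has length 4. The slice piece[::2] selects indices [0, 2] (0->7, 2->2), giving [7, 2].

[7, 2]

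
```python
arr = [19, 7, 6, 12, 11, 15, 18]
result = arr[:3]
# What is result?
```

arr has length 7. The slice arr[:3] selects indices [0, 1, 2] (0->19, 1->7, 2->6), giving [19, 7, 6].

[19, 7, 6]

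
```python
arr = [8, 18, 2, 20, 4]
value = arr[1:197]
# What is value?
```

arr has length 5. The slice arr[1:197] selects indices [1, 2, 3, 4] (1->18, 2->2, 3->20, 4->4), giving [18, 2, 20, 4].

[18, 2, 20, 4]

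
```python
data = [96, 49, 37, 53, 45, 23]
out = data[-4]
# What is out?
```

data has length 6. Negative index -4 maps to positive index 6 + (-4) = 2. data[2] = 37.

37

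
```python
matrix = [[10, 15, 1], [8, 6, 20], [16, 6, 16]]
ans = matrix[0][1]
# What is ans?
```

matrix[0] = [10, 15, 1]. Taking column 1 of that row yields 15.

15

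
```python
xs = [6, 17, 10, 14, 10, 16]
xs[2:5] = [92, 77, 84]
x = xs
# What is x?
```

xs starts as [6, 17, 10, 14, 10, 16] (length 6). The slice xs[2:5] covers indices [2, 3, 4] with values [10, 14, 10]. Replacing that slice with [92, 77, 84] (same length) produces [6, 17, 92, 77, 84, 16].

[6, 17, 92, 77, 84, 16]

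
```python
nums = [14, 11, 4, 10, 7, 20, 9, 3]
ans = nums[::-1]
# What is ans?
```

nums has length 8. The slice nums[::-1] selects indices [7, 6, 5, 4, 3, 2, 1, 0] (7->3, 6->9, 5->20, 4->7, 3->10, 2->4, 1->11, 0->14), giving [3, 9, 20, 7, 10, 4, 11, 14].

[3, 9, 20, 7, 10, 4, 11, 14]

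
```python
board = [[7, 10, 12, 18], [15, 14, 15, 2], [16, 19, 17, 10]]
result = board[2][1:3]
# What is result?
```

board[2] = [16, 19, 17, 10]. board[2] has length 4. The slice board[2][1:3] selects indices [1, 2] (1->19, 2->17), giving [19, 17].

[19, 17]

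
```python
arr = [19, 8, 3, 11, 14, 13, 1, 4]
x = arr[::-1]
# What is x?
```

arr has length 8. The slice arr[::-1] selects indices [7, 6, 5, 4, 3, 2, 1, 0] (7->4, 6->1, 5->13, 4->14, 3->11, 2->3, 1->8, 0->19), giving [4, 1, 13, 14, 11, 3, 8, 19].

[4, 1, 13, 14, 11, 3, 8, 19]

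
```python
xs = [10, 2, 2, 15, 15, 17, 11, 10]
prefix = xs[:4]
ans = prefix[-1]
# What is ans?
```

xs has length 8. The slice xs[:4] selects indices [0, 1, 2, 3] (0->10, 1->2, 2->2, 3->15), giving [10, 2, 2, 15]. So prefix = [10, 2, 2, 15]. Then prefix[-1] = 15.

15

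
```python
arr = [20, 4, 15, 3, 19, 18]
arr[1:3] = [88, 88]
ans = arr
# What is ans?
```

arr starts as [20, 4, 15, 3, 19, 18] (length 6). The slice arr[1:3] covers indices [1, 2] with values [4, 15]. Replacing that slice with [88, 88] (same length) produces [20, 88, 88, 3, 19, 18].

[20, 88, 88, 3, 19, 18]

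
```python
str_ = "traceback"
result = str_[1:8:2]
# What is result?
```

str_ has length 9. The slice str_[1:8:2] selects indices [1, 3, 5, 7] (1->'r', 3->'c', 5->'b', 7->'c'), giving 'rcbc'.

'rcbc'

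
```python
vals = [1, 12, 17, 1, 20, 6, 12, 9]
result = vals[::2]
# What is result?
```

vals has length 8. The slice vals[::2] selects indices [0, 2, 4, 6] (0->1, 2->17, 4->20, 6->12), giving [1, 17, 20, 12].

[1, 17, 20, 12]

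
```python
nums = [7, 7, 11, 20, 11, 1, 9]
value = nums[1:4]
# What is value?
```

nums has length 7. The slice nums[1:4] selects indices [1, 2, 3] (1->7, 2->11, 3->20), giving [7, 11, 20].

[7, 11, 20]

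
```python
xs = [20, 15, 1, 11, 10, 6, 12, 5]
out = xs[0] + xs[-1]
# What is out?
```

xs has length 8. xs[0] = 20.
xs has length 8. Negative index -1 maps to positive index 8 + (-1) = 7. xs[7] = 5.
Sum: 20 + 5 = 25.

25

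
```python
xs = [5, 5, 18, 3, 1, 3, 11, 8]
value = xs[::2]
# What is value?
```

xs has length 8. The slice xs[::2] selects indices [0, 2, 4, 6] (0->5, 2->18, 4->1, 6->11), giving [5, 18, 1, 11].

[5, 18, 1, 11]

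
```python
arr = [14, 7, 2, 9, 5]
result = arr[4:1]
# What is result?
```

arr has length 5. The slice arr[4:1] resolves to an empty index range, so the result is [].

[]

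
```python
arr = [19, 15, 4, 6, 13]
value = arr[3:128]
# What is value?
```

arr has length 5. The slice arr[3:128] selects indices [3, 4] (3->6, 4->13), giving [6, 13].

[6, 13]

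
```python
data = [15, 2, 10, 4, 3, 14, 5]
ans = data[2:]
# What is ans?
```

data has length 7. The slice data[2:] selects indices [2, 3, 4, 5, 6] (2->10, 3->4, 4->3, 5->14, 6->5), giving [10, 4, 3, 14, 5].

[10, 4, 3, 14, 5]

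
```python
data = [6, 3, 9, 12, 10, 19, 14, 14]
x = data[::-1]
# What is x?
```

data has length 8. The slice data[::-1] selects indices [7, 6, 5, 4, 3, 2, 1, 0] (7->14, 6->14, 5->19, 4->10, 3->12, 2->9, 1->3, 0->6), giving [14, 14, 19, 10, 12, 9, 3, 6].

[14, 14, 19, 10, 12, 9, 3, 6]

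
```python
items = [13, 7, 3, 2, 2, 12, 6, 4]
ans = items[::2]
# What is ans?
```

items has length 8. The slice items[::2] selects indices [0, 2, 4, 6] (0->13, 2->3, 4->2, 6->6), giving [13, 3, 2, 6].

[13, 3, 2, 6]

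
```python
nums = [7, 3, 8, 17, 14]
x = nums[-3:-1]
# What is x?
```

nums has length 5. The slice nums[-3:-1] selects indices [2, 3] (2->8, 3->17), giving [8, 17].

[8, 17]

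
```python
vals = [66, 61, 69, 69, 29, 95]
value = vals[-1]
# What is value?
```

vals has length 6. Negative index -1 maps to positive index 6 + (-1) = 5. vals[5] = 95.

95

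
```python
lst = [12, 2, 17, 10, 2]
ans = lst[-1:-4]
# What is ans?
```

lst has length 5. The slice lst[-1:-4] resolves to an empty index range, so the result is [].

[]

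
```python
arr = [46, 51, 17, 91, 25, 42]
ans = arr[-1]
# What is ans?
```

arr has length 6. Negative index -1 maps to positive index 6 + (-1) = 5. arr[5] = 42.

42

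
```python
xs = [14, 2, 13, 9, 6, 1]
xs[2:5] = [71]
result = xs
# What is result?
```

xs starts as [14, 2, 13, 9, 6, 1] (length 6). The slice xs[2:5] covers indices [2, 3, 4] with values [13, 9, 6]. Replacing that slice with [71] (different length) produces [14, 2, 71, 1].

[14, 2, 71, 1]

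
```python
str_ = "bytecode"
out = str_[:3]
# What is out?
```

str_ has length 8. The slice str_[:3] selects indices [0, 1, 2] (0->'b', 1->'y', 2->'t'), giving 'byt'.

'byt'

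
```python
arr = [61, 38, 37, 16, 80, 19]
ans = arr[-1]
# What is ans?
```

arr has length 6. Negative index -1 maps to positive index 6 + (-1) = 5. arr[5] = 19.

19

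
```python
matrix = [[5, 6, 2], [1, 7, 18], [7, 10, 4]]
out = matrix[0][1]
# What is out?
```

matrix[0] = [5, 6, 2]. Taking column 1 of that row yields 6.

6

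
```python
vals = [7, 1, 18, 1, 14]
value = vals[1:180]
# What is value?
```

vals has length 5. The slice vals[1:180] selects indices [1, 2, 3, 4] (1->1, 2->18, 3->1, 4->14), giving [1, 18, 1, 14].

[1, 18, 1, 14]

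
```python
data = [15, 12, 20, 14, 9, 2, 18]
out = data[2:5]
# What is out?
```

data has length 7. The slice data[2:5] selects indices [2, 3, 4] (2->20, 3->14, 4->9), giving [20, 14, 9].

[20, 14, 9]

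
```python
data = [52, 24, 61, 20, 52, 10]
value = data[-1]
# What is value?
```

data has length 6. Negative index -1 maps to positive index 6 + (-1) = 5. data[5] = 10.

10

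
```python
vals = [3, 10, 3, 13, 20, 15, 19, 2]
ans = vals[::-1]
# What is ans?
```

vals has length 8. The slice vals[::-1] selects indices [7, 6, 5, 4, 3, 2, 1, 0] (7->2, 6->19, 5->15, 4->20, 3->13, 2->3, 1->10, 0->3), giving [2, 19, 15, 20, 13, 3, 10, 3].

[2, 19, 15, 20, 13, 3, 10, 3]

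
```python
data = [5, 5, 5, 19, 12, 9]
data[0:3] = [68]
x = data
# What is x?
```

data starts as [5, 5, 5, 19, 12, 9] (length 6). The slice data[0:3] covers indices [0, 1, 2] with values [5, 5, 5]. Replacing that slice with [68] (different length) produces [68, 19, 12, 9].

[68, 19, 12, 9]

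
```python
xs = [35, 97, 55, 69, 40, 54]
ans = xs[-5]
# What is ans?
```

xs has length 6. Negative index -5 maps to positive index 6 + (-5) = 1. xs[1] = 97.

97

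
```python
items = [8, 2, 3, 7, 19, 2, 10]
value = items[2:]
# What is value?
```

items has length 7. The slice items[2:] selects indices [2, 3, 4, 5, 6] (2->3, 3->7, 4->19, 5->2, 6->10), giving [3, 7, 19, 2, 10].

[3, 7, 19, 2, 10]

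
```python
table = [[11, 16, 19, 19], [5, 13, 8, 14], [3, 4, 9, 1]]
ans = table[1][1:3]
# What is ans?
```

table[1] = [5, 13, 8, 14]. table[1] has length 4. The slice table[1][1:3] selects indices [1, 2] (1->13, 2->8), giving [13, 8].

[13, 8]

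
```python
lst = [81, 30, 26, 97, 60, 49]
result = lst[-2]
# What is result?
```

lst has length 6. Negative index -2 maps to positive index 6 + (-2) = 4. lst[4] = 60.

60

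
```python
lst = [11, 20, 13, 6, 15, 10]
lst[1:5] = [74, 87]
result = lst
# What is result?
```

lst starts as [11, 20, 13, 6, 15, 10] (length 6). The slice lst[1:5] covers indices [1, 2, 3, 4] with values [20, 13, 6, 15]. Replacing that slice with [74, 87] (different length) produces [11, 74, 87, 10].

[11, 74, 87, 10]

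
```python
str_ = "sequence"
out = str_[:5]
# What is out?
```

str_ has length 8. The slice str_[:5] selects indices [0, 1, 2, 3, 4] (0->'s', 1->'e', 2->'q', 3->'u', 4->'e'), giving 'seque'.

'seque'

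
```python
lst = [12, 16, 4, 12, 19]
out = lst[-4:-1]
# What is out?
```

lst has length 5. The slice lst[-4:-1] selects indices [1, 2, 3] (1->16, 2->4, 3->12), giving [16, 4, 12].

[16, 4, 12]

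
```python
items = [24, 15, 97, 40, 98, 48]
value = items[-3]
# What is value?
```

items has length 6. Negative index -3 maps to positive index 6 + (-3) = 3. items[3] = 40.

40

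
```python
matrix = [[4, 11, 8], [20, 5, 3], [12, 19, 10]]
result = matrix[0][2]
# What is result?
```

matrix[0] = [4, 11, 8]. Taking column 2 of that row yields 8.

8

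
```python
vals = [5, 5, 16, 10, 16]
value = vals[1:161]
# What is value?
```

vals has length 5. The slice vals[1:161] selects indices [1, 2, 3, 4] (1->5, 2->16, 3->10, 4->16), giving [5, 16, 10, 16].

[5, 16, 10, 16]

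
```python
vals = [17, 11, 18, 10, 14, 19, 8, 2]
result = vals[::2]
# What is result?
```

vals has length 8. The slice vals[::2] selects indices [0, 2, 4, 6] (0->17, 2->18, 4->14, 6->8), giving [17, 18, 14, 8].

[17, 18, 14, 8]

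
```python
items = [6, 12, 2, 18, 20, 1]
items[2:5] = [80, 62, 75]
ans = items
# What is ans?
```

items starts as [6, 12, 2, 18, 20, 1] (length 6). The slice items[2:5] covers indices [2, 3, 4] with values [2, 18, 20]. Replacing that slice with [80, 62, 75] (same length) produces [6, 12, 80, 62, 75, 1].

[6, 12, 80, 62, 75, 1]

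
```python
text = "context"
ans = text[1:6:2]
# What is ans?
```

text has length 7. The slice text[1:6:2] selects indices [1, 3, 5] (1->'o', 3->'t', 5->'x'), giving 'otx'.

'otx'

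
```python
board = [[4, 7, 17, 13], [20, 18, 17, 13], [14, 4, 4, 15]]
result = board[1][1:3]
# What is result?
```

board[1] = [20, 18, 17, 13]. board[1] has length 4. The slice board[1][1:3] selects indices [1, 2] (1->18, 2->17), giving [18, 17].

[18, 17]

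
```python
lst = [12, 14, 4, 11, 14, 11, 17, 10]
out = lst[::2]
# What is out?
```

lst has length 8. The slice lst[::2] selects indices [0, 2, 4, 6] (0->12, 2->4, 4->14, 6->17), giving [12, 4, 14, 17].

[12, 4, 14, 17]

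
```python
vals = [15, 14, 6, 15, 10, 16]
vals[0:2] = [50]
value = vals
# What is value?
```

vals starts as [15, 14, 6, 15, 10, 16] (length 6). The slice vals[0:2] covers indices [0, 1] with values [15, 14]. Replacing that slice with [50] (different length) produces [50, 6, 15, 10, 16].

[50, 6, 15, 10, 16]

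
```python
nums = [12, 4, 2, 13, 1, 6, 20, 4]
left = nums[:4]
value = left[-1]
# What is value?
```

nums has length 8. The slice nums[:4] selects indices [0, 1, 2, 3] (0->12, 1->4, 2->2, 3->13), giving [12, 4, 2, 13]. So left = [12, 4, 2, 13]. Then left[-1] = 13.

13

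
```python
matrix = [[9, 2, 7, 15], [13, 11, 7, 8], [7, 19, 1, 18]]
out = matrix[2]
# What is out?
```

matrix has 3 rows. Row 2 is [7, 19, 1, 18].

[7, 19, 1, 18]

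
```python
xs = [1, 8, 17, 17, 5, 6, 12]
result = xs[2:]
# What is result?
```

xs has length 7. The slice xs[2:] selects indices [2, 3, 4, 5, 6] (2->17, 3->17, 4->5, 5->6, 6->12), giving [17, 17, 5, 6, 12].

[17, 17, 5, 6, 12]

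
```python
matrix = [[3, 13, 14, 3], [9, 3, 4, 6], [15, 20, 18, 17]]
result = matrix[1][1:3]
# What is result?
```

matrix[1] = [9, 3, 4, 6]. matrix[1] has length 4. The slice matrix[1][1:3] selects indices [1, 2] (1->3, 2->4), giving [3, 4].

[3, 4]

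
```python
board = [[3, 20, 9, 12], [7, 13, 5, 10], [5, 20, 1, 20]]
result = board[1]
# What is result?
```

board has 3 rows. Row 1 is [7, 13, 5, 10].

[7, 13, 5, 10]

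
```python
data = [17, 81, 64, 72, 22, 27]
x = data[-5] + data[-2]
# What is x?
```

data has length 6. Negative index -5 maps to positive index 6 + (-5) = 1. data[1] = 81.
data has length 6. Negative index -2 maps to positive index 6 + (-2) = 4. data[4] = 22.
Sum: 81 + 22 = 103.

103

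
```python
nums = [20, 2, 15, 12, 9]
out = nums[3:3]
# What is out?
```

nums has length 5. The slice nums[3:3] resolves to an empty index range, so the result is [].

[]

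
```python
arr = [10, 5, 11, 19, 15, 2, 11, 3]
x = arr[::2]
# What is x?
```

arr has length 8. The slice arr[::2] selects indices [0, 2, 4, 6] (0->10, 2->11, 4->15, 6->11), giving [10, 11, 15, 11].

[10, 11, 15, 11]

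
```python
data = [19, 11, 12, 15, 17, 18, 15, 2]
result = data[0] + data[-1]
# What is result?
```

data has length 8. data[0] = 19.
data has length 8. Negative index -1 maps to positive index 8 + (-1) = 7. data[7] = 2.
Sum: 19 + 2 = 21.

21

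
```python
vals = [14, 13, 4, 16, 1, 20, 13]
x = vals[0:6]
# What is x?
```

vals has length 7. The slice vals[0:6] selects indices [0, 1, 2, 3, 4, 5] (0->14, 1->13, 2->4, 3->16, 4->1, 5->20), giving [14, 13, 4, 16, 1, 20].

[14, 13, 4, 16, 1, 20]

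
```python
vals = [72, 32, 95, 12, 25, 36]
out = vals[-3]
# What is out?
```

vals has length 6. Negative index -3 maps to positive index 6 + (-3) = 3. vals[3] = 12.

12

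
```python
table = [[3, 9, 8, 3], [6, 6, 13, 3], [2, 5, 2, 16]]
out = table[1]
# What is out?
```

table has 3 rows. Row 1 is [6, 6, 13, 3].

[6, 6, 13, 3]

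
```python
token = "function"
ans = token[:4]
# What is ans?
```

token has length 8. The slice token[:4] selects indices [0, 1, 2, 3] (0->'f', 1->'u', 2->'n', 3->'c'), giving 'func'.

'func'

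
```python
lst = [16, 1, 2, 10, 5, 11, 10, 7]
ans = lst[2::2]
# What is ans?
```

lst has length 8. The slice lst[2::2] selects indices [2, 4, 6] (2->2, 4->5, 6->10), giving [2, 5, 10].

[2, 5, 10]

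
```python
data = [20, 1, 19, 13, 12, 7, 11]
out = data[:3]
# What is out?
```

data has length 7. The slice data[:3] selects indices [0, 1, 2] (0->20, 1->1, 2->19), giving [20, 1, 19].

[20, 1, 19]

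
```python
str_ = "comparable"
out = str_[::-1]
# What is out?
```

str_ has length 10. The slice str_[::-1] selects indices [9, 8, 7, 6, 5, 4, 3, 2, 1, 0] (9->'e', 8->'l', 7->'b', 6->'a', 5->'r', 4->'a', 3->'p', 2->'m', 1->'o', 0->'c'), giving 'elbarapmoc'.

'elbarapmoc'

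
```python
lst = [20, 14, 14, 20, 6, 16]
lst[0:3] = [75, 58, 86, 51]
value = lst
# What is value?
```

lst starts as [20, 14, 14, 20, 6, 16] (length 6). The slice lst[0:3] covers indices [0, 1, 2] with values [20, 14, 14]. Replacing that slice with [75, 58, 86, 51] (different length) produces [75, 58, 86, 51, 20, 6, 16].

[75, 58, 86, 51, 20, 6, 16]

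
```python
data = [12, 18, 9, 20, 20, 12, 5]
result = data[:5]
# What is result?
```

data has length 7. The slice data[:5] selects indices [0, 1, 2, 3, 4] (0->12, 1->18, 2->9, 3->20, 4->20), giving [12, 18, 9, 20, 20].

[12, 18, 9, 20, 20]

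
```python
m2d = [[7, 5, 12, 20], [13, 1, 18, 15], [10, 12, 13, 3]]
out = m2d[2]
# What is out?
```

m2d has 3 rows. Row 2 is [10, 12, 13, 3].

[10, 12, 13, 3]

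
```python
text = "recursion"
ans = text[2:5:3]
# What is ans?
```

text has length 9. The slice text[2:5:3] selects indices [2] (2->'c'), giving 'c'.

'c'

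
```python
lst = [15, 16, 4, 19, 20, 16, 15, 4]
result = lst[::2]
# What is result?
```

lst has length 8. The slice lst[::2] selects indices [0, 2, 4, 6] (0->15, 2->4, 4->20, 6->15), giving [15, 4, 20, 15].

[15, 4, 20, 15]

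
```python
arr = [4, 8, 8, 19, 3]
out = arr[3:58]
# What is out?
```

arr has length 5. The slice arr[3:58] selects indices [3, 4] (3->19, 4->3), giving [19, 3].

[19, 3]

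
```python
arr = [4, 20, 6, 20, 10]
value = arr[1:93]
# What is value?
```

arr has length 5. The slice arr[1:93] selects indices [1, 2, 3, 4] (1->20, 2->6, 3->20, 4->10), giving [20, 6, 20, 10].

[20, 6, 20, 10]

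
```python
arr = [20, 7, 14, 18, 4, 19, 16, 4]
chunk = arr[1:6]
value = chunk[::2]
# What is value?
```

arr has length 8. The slice arr[1:6] selects indices [1, 2, 3, 4, 5] (1->7, 2->14, 3->18, 4->4, 5->19), giving [7, 14, 18, 4, 19]. So chunk = [7, 14, 18, 4, 19]. chunk has length 5. The slice chunk[::2] selects indices [0, 2, 4] (0->7, 2->18, 4->19), giving [7, 18, 19].

[7, 18, 19]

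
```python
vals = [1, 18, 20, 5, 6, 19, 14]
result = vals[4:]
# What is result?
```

vals has length 7. The slice vals[4:] selects indices [4, 5, 6] (4->6, 5->19, 6->14), giving [6, 19, 14].

[6, 19, 14]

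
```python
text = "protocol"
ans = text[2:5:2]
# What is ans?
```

text has length 8. The slice text[2:5:2] selects indices [2, 4] (2->'o', 4->'o'), giving 'oo'.

'oo'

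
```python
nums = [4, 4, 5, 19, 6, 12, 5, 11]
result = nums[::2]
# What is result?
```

nums has length 8. The slice nums[::2] selects indices [0, 2, 4, 6] (0->4, 2->5, 4->6, 6->5), giving [4, 5, 6, 5].

[4, 5, 6, 5]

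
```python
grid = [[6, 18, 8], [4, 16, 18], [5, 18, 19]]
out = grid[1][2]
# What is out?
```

grid[1] = [4, 16, 18]. Taking column 2 of that row yields 18.

18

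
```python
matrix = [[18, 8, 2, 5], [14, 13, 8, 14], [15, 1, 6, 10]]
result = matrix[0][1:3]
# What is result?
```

matrix[0] = [18, 8, 2, 5]. matrix[0] has length 4. The slice matrix[0][1:3] selects indices [1, 2] (1->8, 2->2), giving [8, 2].

[8, 2]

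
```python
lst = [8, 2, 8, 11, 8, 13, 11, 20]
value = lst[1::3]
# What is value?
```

lst has length 8. The slice lst[1::3] selects indices [1, 4, 7] (1->2, 4->8, 7->20), giving [2, 8, 20].

[2, 8, 20]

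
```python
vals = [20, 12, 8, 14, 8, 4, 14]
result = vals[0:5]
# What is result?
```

vals has length 7. The slice vals[0:5] selects indices [0, 1, 2, 3, 4] (0->20, 1->12, 2->8, 3->14, 4->8), giving [20, 12, 8, 14, 8].

[20, 12, 8, 14, 8]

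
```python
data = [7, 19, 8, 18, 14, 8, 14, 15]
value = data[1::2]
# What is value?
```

data has length 8. The slice data[1::2] selects indices [1, 3, 5, 7] (1->19, 3->18, 5->8, 7->15), giving [19, 18, 8, 15].

[19, 18, 8, 15]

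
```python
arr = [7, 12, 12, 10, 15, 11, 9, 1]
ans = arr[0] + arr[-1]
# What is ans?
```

arr has length 8. arr[0] = 7.
arr has length 8. Negative index -1 maps to positive index 8 + (-1) = 7. arr[7] = 1.
Sum: 7 + 1 = 8.

8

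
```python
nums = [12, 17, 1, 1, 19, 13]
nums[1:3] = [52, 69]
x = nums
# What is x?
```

nums starts as [12, 17, 1, 1, 19, 13] (length 6). The slice nums[1:3] covers indices [1, 2] with values [17, 1]. Replacing that slice with [52, 69] (same length) produces [12, 52, 69, 1, 19, 13].

[12, 52, 69, 1, 19, 13]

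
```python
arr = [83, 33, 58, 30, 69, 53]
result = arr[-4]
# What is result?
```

arr has length 6. Negative index -4 maps to positive index 6 + (-4) = 2. arr[2] = 58.

58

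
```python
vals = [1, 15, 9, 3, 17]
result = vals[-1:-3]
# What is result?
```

vals has length 5. The slice vals[-1:-3] resolves to an empty index range, so the result is [].

[]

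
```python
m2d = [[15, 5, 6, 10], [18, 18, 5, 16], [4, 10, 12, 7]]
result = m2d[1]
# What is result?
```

m2d has 3 rows. Row 1 is [18, 18, 5, 16].

[18, 18, 5, 16]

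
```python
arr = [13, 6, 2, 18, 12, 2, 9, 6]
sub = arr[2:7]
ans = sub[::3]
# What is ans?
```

arr has length 8. The slice arr[2:7] selects indices [2, 3, 4, 5, 6] (2->2, 3->18, 4->12, 5->2, 6->9), giving [2, 18, 12, 2, 9]. So sub = [2, 18, 12, 2, 9]. sub has length 5. The slice sub[::3] selects indices [0, 3] (0->2, 3->2), giving [2, 2].

[2, 2]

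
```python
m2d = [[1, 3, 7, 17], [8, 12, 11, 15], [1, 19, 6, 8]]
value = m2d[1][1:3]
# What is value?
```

m2d[1] = [8, 12, 11, 15]. m2d[1] has length 4. The slice m2d[1][1:3] selects indices [1, 2] (1->12, 2->11), giving [12, 11].

[12, 11]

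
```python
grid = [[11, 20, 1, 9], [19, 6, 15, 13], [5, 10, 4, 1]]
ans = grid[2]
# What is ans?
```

grid has 3 rows. Row 2 is [5, 10, 4, 1].

[5, 10, 4, 1]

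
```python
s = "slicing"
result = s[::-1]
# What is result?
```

s has length 7. The slice s[::-1] selects indices [6, 5, 4, 3, 2, 1, 0] (6->'g', 5->'n', 4->'i', 3->'c', 2->'i', 1->'l', 0->'s'), giving 'gnicils'.

'gnicils'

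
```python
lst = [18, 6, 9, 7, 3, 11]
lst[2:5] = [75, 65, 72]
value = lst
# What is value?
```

lst starts as [18, 6, 9, 7, 3, 11] (length 6). The slice lst[2:5] covers indices [2, 3, 4] with values [9, 7, 3]. Replacing that slice with [75, 65, 72] (same length) produces [18, 6, 75, 65, 72, 11].

[18, 6, 75, 65, 72, 11]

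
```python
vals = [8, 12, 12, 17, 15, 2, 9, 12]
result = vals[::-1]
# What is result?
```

vals has length 8. The slice vals[::-1] selects indices [7, 6, 5, 4, 3, 2, 1, 0] (7->12, 6->9, 5->2, 4->15, 3->17, 2->12, 1->12, 0->8), giving [12, 9, 2, 15, 17, 12, 12, 8].

[12, 9, 2, 15, 17, 12, 12, 8]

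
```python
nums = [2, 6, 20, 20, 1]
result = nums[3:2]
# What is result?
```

nums has length 5. The slice nums[3:2] resolves to an empty index range, so the result is [].

[]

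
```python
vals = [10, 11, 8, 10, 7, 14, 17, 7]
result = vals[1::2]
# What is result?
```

vals has length 8. The slice vals[1::2] selects indices [1, 3, 5, 7] (1->11, 3->10, 5->14, 7->7), giving [11, 10, 14, 7].

[11, 10, 14, 7]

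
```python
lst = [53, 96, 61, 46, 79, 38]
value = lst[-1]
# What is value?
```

lst has length 6. Negative index -1 maps to positive index 6 + (-1) = 5. lst[5] = 38.

38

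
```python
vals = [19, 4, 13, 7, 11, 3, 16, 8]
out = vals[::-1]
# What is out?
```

vals has length 8. The slice vals[::-1] selects indices [7, 6, 5, 4, 3, 2, 1, 0] (7->8, 6->16, 5->3, 4->11, 3->7, 2->13, 1->4, 0->19), giving [8, 16, 3, 11, 7, 13, 4, 19].

[8, 16, 3, 11, 7, 13, 4, 19]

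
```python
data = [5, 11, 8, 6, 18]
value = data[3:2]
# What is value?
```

data has length 5. The slice data[3:2] resolves to an empty index range, so the result is [].

[]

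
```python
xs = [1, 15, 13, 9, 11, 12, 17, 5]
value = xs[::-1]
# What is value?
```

xs has length 8. The slice xs[::-1] selects indices [7, 6, 5, 4, 3, 2, 1, 0] (7->5, 6->17, 5->12, 4->11, 3->9, 2->13, 1->15, 0->1), giving [5, 17, 12, 11, 9, 13, 15, 1].

[5, 17, 12, 11, 9, 13, 15, 1]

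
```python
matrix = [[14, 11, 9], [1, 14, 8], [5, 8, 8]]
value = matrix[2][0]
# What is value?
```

matrix[2] = [5, 8, 8]. Taking column 0 of that row yields 5.

5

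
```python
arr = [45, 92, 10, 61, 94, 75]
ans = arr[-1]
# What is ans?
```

arr has length 6. Negative index -1 maps to positive index 6 + (-1) = 5. arr[5] = 75.

75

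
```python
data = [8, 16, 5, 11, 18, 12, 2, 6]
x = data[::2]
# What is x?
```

data has length 8. The slice data[::2] selects indices [0, 2, 4, 6] (0->8, 2->5, 4->18, 6->2), giving [8, 5, 18, 2].

[8, 5, 18, 2]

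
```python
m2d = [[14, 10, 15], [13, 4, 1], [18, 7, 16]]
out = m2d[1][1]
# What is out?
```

m2d[1] = [13, 4, 1]. Taking column 1 of that row yields 4.

4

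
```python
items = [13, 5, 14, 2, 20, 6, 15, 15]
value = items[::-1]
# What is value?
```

items has length 8. The slice items[::-1] selects indices [7, 6, 5, 4, 3, 2, 1, 0] (7->15, 6->15, 5->6, 4->20, 3->2, 2->14, 1->5, 0->13), giving [15, 15, 6, 20, 2, 14, 5, 13].

[15, 15, 6, 20, 2, 14, 5, 13]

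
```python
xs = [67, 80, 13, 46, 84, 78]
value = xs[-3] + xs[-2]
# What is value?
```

xs has length 6. Negative index -3 maps to positive index 6 + (-3) = 3. xs[3] = 46.
xs has length 6. Negative index -2 maps to positive index 6 + (-2) = 4. xs[4] = 84.
Sum: 46 + 84 = 130.

130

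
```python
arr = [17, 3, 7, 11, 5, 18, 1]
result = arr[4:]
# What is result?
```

arr has length 7. The slice arr[4:] selects indices [4, 5, 6] (4->5, 5->18, 6->1), giving [5, 18, 1].

[5, 18, 1]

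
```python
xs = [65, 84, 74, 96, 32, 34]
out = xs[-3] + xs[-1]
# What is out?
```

xs has length 6. Negative index -3 maps to positive index 6 + (-3) = 3. xs[3] = 96.
xs has length 6. Negative index -1 maps to positive index 6 + (-1) = 5. xs[5] = 34.
Sum: 96 + 34 = 130.

130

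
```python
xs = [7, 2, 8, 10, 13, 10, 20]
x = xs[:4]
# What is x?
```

xs has length 7. The slice xs[:4] selects indices [0, 1, 2, 3] (0->7, 1->2, 2->8, 3->10), giving [7, 2, 8, 10].

[7, 2, 8, 10]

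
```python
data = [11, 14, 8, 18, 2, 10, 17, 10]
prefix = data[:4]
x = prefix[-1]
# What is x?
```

data has length 8. The slice data[:4] selects indices [0, 1, 2, 3] (0->11, 1->14, 2->8, 3->18), giving [11, 14, 8, 18]. So prefix = [11, 14, 8, 18]. Then prefix[-1] = 18.

18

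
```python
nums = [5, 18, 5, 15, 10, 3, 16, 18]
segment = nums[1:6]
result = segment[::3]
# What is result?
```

nums has length 8. The slice nums[1:6] selects indices [1, 2, 3, 4, 5] (1->18, 2->5, 3->15, 4->10, 5->3), giving [18, 5, 15, 10, 3]. So segment = [18, 5, 15, 10, 3]. segment has length 5. The slice segment[::3] selects indices [0, 3] (0->18, 3->10), giving [18, 10].

[18, 10]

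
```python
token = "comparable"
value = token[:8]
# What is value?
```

token has length 10. The slice token[:8] selects indices [0, 1, 2, 3, 4, 5, 6, 7] (0->'c', 1->'o', 2->'m', 3->'p', 4->'a', 5->'r', 6->'a', 7->'b'), giving 'comparab'.

'comparab'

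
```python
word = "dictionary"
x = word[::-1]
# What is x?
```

word has length 10. The slice word[::-1] selects indices [9, 8, 7, 6, 5, 4, 3, 2, 1, 0] (9->'y', 8->'r', 7->'a', 6->'n', 5->'o', 4->'i', 3->'t', 2->'c', 1->'i', 0->'d'), giving 'yranoitcid'.

'yranoitcid'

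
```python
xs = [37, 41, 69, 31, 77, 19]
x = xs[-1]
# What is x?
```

xs has length 6. Negative index -1 maps to positive index 6 + (-1) = 5. xs[5] = 19.

19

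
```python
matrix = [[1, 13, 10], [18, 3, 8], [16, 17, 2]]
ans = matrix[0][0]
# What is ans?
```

matrix[0] = [1, 13, 10]. Taking column 0 of that row yields 1.

1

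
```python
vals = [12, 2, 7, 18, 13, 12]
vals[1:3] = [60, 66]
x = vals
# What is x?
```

vals starts as [12, 2, 7, 18, 13, 12] (length 6). The slice vals[1:3] covers indices [1, 2] with values [2, 7]. Replacing that slice with [60, 66] (same length) produces [12, 60, 66, 18, 13, 12].

[12, 60, 66, 18, 13, 12]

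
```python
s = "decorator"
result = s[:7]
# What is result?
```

s has length 9. The slice s[:7] selects indices [0, 1, 2, 3, 4, 5, 6] (0->'d', 1->'e', 2->'c', 3->'o', 4->'r', 5->'a', 6->'t'), giving 'decorat'.

'decorat'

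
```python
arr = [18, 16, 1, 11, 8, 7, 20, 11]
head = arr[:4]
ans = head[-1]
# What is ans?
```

arr has length 8. The slice arr[:4] selects indices [0, 1, 2, 3] (0->18, 1->16, 2->1, 3->11), giving [18, 16, 1, 11]. So head = [18, 16, 1, 11]. Then head[-1] = 11.

11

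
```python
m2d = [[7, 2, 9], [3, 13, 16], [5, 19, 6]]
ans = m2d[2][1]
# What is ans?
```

m2d[2] = [5, 19, 6]. Taking column 1 of that row yields 19.

19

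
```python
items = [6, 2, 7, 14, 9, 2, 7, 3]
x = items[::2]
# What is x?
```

items has length 8. The slice items[::2] selects indices [0, 2, 4, 6] (0->6, 2->7, 4->9, 6->7), giving [6, 7, 9, 7].

[6, 7, 9, 7]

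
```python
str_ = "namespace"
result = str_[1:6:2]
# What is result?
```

str_ has length 9. The slice str_[1:6:2] selects indices [1, 3, 5] (1->'a', 3->'e', 5->'p'), giving 'aep'.

'aep'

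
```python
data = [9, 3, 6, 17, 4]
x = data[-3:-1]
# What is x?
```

data has length 5. The slice data[-3:-1] selects indices [2, 3] (2->6, 3->17), giving [6, 17].

[6, 17]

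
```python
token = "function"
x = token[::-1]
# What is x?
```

token has length 8. The slice token[::-1] selects indices [7, 6, 5, 4, 3, 2, 1, 0] (7->'n', 6->'o', 5->'i', 4->'t', 3->'c', 2->'n', 1->'u', 0->'f'), giving 'noitcnuf'.

'noitcnuf'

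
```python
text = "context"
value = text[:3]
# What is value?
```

text has length 7. The slice text[:3] selects indices [0, 1, 2] (0->'c', 1->'o', 2->'n'), giving 'con'.

'con'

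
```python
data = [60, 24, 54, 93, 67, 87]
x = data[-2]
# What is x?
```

data has length 6. Negative index -2 maps to positive index 6 + (-2) = 4. data[4] = 67.

67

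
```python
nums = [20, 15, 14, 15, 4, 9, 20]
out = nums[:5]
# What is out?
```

nums has length 7. The slice nums[:5] selects indices [0, 1, 2, 3, 4] (0->20, 1->15, 2->14, 3->15, 4->4), giving [20, 15, 14, 15, 4].

[20, 15, 14, 15, 4]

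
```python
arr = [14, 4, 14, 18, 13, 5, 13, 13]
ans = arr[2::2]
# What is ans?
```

arr has length 8. The slice arr[2::2] selects indices [2, 4, 6] (2->14, 4->13, 6->13), giving [14, 13, 13].

[14, 13, 13]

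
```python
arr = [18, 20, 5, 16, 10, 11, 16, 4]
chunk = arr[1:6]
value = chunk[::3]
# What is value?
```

arr has length 8. The slice arr[1:6] selects indices [1, 2, 3, 4, 5] (1->20, 2->5, 3->16, 4->10, 5->11), giving [20, 5, 16, 10, 11]. So chunk = [20, 5, 16, 10, 11]. chunk has length 5. The slice chunk[::3] selects indices [0, 3] (0->20, 3->10), giving [20, 10].

[20, 10]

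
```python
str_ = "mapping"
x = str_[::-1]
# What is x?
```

str_ has length 7. The slice str_[::-1] selects indices [6, 5, 4, 3, 2, 1, 0] (6->'g', 5->'n', 4->'i', 3->'p', 2->'p', 1->'a', 0->'m'), giving 'gnippam'.

'gnippam'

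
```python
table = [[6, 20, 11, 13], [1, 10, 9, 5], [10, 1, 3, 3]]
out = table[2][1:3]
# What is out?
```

table[2] = [10, 1, 3, 3]. table[2] has length 4. The slice table[2][1:3] selects indices [1, 2] (1->1, 2->3), giving [1, 3].

[1, 3]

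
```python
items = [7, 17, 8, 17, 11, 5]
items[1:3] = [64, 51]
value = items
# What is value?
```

items starts as [7, 17, 8, 17, 11, 5] (length 6). The slice items[1:3] covers indices [1, 2] with values [17, 8]. Replacing that slice with [64, 51] (same length) produces [7, 64, 51, 17, 11, 5].

[7, 64, 51, 17, 11, 5]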